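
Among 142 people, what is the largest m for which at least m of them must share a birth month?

12

There are 12 months of the year, which serve as the pigeonholes.
If each of the 12 months of the year held at most 11, the total would be at most 12 × 11 = 132 < 142, a contradiction.
So at least one holds ⌈142/12⌉ = 12.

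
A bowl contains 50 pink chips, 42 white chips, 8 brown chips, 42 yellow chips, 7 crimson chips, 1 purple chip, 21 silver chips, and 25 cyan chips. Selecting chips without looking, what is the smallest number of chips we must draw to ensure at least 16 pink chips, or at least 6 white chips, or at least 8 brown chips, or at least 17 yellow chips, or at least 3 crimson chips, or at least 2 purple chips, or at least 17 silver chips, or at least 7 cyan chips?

69

The worst case stops just short of every target: 15 pink, 5 white, 7 brown, 16 yellow, 2 crimson, 1 purple, 16 silver, 6 cyan — 15 + 5 + 7 + 16 + 2 + 1 + 16 + 6 = 68 chips.
One more chip must push some color to its target, so 68 + 1 = 69.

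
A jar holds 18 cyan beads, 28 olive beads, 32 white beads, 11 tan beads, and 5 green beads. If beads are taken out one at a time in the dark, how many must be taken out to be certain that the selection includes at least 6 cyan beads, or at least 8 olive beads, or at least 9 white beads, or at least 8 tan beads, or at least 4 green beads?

31

Each of the 5 colors has its own threshold; avoid all of them simultaneously.
The worst case stops just short of every target: 5 cyan, 7 olive, 8 white, 7 tan, 3 green — 5 + 7 + 8 + 7 + 3 = 30 beads.
One more bead must push some color to its target, so 30 + 1 = 31.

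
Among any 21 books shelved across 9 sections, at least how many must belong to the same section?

3

If each of the 9 sections held at most 2, the total would be at most 9 × 2 = 18 < 21, a contradiction.
So at least one holds ⌈21/9⌉ = 3.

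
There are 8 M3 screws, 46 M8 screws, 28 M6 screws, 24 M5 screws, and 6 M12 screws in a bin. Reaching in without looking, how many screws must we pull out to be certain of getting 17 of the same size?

In the worst case we take at most 16 of each size, but all 8 M3 and all 6 M12 (fewer than 16), giving 8 + 16 + 16 + 16 + 6 = 62.
One more screw then forces some size to 17, so 62 + 1 = 63.

63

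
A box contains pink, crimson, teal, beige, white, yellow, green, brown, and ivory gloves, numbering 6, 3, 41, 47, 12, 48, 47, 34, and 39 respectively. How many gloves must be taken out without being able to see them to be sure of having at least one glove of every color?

275

The hardest color to obtain is crimson: we could draw every other glove first — 277 − 3 = 274 gloves — without a single crimson one.
The next draw must be crimson, so 274 + 1 = 275.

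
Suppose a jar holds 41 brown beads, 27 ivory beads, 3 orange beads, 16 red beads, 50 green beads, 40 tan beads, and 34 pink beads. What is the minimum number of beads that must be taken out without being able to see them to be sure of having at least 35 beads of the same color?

Treat the 7 colors as pigeonholes.
In the worst case we take at most 34 of each color, but all 27 ivory, all 3 orange, and all 16 red (fewer than 34), giving 34 + 27 + 3 + 16 + 34 + 34 + 34 = 182.
One more bead then forces some color to 35, so 182 + 1 = 183.

183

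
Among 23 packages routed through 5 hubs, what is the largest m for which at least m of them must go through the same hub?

5

The 23 packages fall into 5 hubs.
If each of the 5 hubs held at most 4, the total would be at most 5 × 4 = 20 < 23, a contradiction.
So at least one holds ⌈23/5⌉ = 5.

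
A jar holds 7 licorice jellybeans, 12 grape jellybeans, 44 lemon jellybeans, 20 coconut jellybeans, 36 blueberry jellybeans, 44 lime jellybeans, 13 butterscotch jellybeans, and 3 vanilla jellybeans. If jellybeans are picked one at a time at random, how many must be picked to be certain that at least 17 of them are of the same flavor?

Treat the 8 flavors as pigeonholes.
In the worst case we take at most 16 of each flavor, but all 7 licorice, all 12 grape, all 13 butterscotch, and all 3 vanilla (fewer than 16), giving 7 + 12 + 16 + 16 + 16 + 16 + 13 + 3 = 99.
One more jellybean then forces some flavor to 17, so 99 + 1 = 100.

100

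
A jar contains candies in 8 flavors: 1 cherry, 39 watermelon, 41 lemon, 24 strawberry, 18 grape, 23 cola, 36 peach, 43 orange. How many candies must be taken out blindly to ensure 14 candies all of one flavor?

93

Treat the 8 flavors as pigeonholes.
In the worst case we take at most 13 of each flavor, but all 1 cherry (fewer than 13), giving 1 + 13 + 13 + 13 + 13 + 13 + 13 + 13 = 92.
One more candy then forces some flavor to 14, so 92 + 1 = 93.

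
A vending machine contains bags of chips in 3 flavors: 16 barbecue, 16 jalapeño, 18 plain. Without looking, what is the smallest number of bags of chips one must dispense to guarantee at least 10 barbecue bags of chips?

To avoid barbecue bags of chips as long as possible, exhaust the other 2 flavors first.
The worst case draws every non-barbecue bag of chips first: 16 + 18 = 34.
The next 10 draws are then forced to be barbecue, giving 34 + 10 = 44.

44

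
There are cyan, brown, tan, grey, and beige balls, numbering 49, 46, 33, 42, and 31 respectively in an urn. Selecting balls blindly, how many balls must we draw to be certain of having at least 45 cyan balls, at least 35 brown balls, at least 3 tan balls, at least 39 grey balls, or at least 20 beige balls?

138

The worst case stops just short of every target: 44 cyan, 34 brown, 2 tan, 38 grey, 19 beige — 44 + 34 + 2 + 38 + 19 = 137 balls.
One more ball must push some color to its target, so 137 + 1 = 138.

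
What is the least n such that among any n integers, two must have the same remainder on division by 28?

Two integers differ by a multiple of 28 exactly when they share a remainder mod 28.
There are 28 residue classes mod 28, so 28 integers can all lie in distinct classes.
One more integer must repeat a residue, giving a difference divisible by 28. So n = 28 + 1 = 29.

29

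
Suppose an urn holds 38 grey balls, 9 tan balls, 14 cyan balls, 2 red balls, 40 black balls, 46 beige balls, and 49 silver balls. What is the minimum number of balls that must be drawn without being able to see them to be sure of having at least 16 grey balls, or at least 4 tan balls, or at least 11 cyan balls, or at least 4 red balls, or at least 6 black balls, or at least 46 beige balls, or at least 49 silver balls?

129

Each of the 7 colors has its own threshold; avoid all of them simultaneously.
The worst case stops just short of every target: 15 grey, 3 tan, 10 cyan, all 2 red, 5 black, 45 beige, 48 silver — 15 + 3 + 10 + 2 + 5 + 45 + 48 = 128 balls.
One more ball must push some color to its target, so 128 + 1 = 129.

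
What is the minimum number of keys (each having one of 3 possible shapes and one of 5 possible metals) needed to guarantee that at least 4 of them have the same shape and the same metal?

46

There are 3 × 5 = 15 (shape, metal) combinations acting as pigeonholes.
With 15 × 3 = 45 keys we could place exactly 3 in each, with no (shape, metal) pair reaching 4.
One more forces some (shape, metal) pair to hold 4, so 45 + 1 = 46.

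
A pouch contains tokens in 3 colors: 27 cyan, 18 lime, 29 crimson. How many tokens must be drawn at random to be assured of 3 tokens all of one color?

7

The worst case takes 2 tokens of each color without reaching 3 of any: 3 × 2 = 6.
The next token must bring some color to 3, so 6 + 1 = 7.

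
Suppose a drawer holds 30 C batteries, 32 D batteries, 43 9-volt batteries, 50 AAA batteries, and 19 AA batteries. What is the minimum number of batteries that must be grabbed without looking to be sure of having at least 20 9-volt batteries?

The worst case draws every non-9-volt battery first: 30 + 32 + 50 + 19 = 131.
The next 20 draws are then forced to be 9-volt, giving 131 + 20 = 151.

151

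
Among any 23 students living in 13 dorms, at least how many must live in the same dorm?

The 23 students fall into 13 dorms.
If each of the 13 dorms held at most 1, the total would be at most 13 × 1 = 13 < 23, a contradiction.
So at least one holds ⌈23/13⌉ = 2.

2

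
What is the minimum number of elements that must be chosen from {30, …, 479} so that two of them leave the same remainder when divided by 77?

Group the integers by remainder mod 77; there are 77 residue classes, each nonempty in this range.
Choosing one from each class (77 integers) avoids any shared remainder.
One more choice must repeat a class, so two differ by a multiple of 77. Hence 77 + 1 = 78.

78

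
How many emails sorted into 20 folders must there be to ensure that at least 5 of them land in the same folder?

There are 20 folders acting as pigeonholes.
With 20 × 4 = 80 emails we could place exactly 4 in each, with no class reaching 5.
One more forces some class to hold 5, so 80 + 1 = 81.

81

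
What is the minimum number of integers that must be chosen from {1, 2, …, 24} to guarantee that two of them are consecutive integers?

Partition {1, …, 24} into 12 pairs: {1,2}, {3,4}, …, {23,24}.
Choosing 12 integers — say the 12 even numbers 2, 4, …, 24 — takes one from each pair and avoids the property.
Choosing 13 forces two into the same pair by pigeonhole, and those are consecutive. So 13.

13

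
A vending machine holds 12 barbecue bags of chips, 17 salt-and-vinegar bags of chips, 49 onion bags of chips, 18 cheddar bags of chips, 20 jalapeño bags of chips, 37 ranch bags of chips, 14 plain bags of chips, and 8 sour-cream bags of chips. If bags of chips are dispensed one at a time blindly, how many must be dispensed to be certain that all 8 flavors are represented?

The hardest flavor to obtain is sour-cream: we could draw every other bag of chips first — 175 − 8 = 167 bags of chips — without a single sour-cream one.
The next draw must be sour-cream, so 167 + 1 = 168.

168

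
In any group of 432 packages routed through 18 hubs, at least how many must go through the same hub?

24

If each of the 18 hubs held at most 23, the total would be at most 18 × 23 = 414 < 432, a contradiction.
So at least one holds ⌈432/18⌉ = 24.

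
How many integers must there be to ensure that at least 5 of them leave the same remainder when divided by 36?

There are 36 residue classes modulo 36 acting as pigeonholes.
With 36 × 4 = 144 integers we could place exactly 4 in each, with no class reaching 5.
One more forces some class to hold 5, so 144 + 1 = 145.

145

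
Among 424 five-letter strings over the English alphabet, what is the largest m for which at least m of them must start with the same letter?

The 424 five-letter strings over the English alphabet fall into 26 possible first letters.
If each of the 26 possible first letters held at most 16, the total would be at most 26 × 16 = 416 < 424, a contradiction.
So at least one holds ⌈424/26⌉ = 17.

17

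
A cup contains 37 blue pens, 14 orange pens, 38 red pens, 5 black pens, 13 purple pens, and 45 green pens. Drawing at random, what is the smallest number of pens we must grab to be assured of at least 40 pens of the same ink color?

147

Treat the 6 ink colors as pigeonholes.
In the worst case we take at most 39 of each ink color, but all 37 blue, all 14 orange, all 38 red, all 5 black, and all 13 purple (fewer than 39), giving 37 + 14 + 38 + 5 + 13 + 39 = 146.
One more pen then forces some ink color to 40, so 146 + 1 = 147.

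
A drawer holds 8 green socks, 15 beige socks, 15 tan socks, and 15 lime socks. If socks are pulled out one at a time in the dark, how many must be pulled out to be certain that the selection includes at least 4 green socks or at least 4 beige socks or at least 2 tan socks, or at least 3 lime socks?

10

The worst case stops just short of every target: 3 green, 3 beige, 1 tan, 2 lime — 3 + 3 + 1 + 2 = 9 socks.
One more sock must push some color to its target, so 9 + 1 = 10.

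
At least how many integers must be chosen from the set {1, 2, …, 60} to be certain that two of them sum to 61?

31

Partition {1, …, 60} into 30 pairs: {1,60}, {2,59}, …, {30,31}.
Choosing 30 integers — say the integers 1 through 30 — takes one from each pair and avoids the property.
Choosing 31 forces two into the same pair by pigeonhole, and those sum to 61. So 31.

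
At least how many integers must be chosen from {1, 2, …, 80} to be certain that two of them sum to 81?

41

Partition {1, …, 80} into 40 pairs: {1,80}, {2,79}, …, {40,41}.
Choosing 40 integers — say the integers 1 through 40 — takes one from each pair and avoids the property.
Choosing 41 forces two into the same pair by pigeonhole, and those sum to 81. So 41.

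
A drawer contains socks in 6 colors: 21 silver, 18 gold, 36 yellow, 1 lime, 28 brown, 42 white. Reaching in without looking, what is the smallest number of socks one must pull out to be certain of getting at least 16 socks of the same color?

77

Treat the 6 colors as pigeonholes.
In the worst case we take at most 15 of each color, but all 1 lime (fewer than 15), giving 15 + 15 + 15 + 1 + 15 + 15 = 76.
One more sock then forces some color to 16, so 76 + 1 = 77.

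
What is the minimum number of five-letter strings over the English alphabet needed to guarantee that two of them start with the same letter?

27

There are 26 possible first letters acting as pigeonholes.
With 26 five-letter strings over the English alphabet we could place one in each, avoiding any repeat.
One more forces some class to hold 2, so 26 + 1 = 27.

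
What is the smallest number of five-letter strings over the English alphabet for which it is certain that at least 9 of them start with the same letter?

There are 26 possible first letters acting as pigeonholes.
With 26 × 8 = 208 five-letter strings over the English alphabet we could place exactly 8 in each, with no class reaching 9.
One more forces some class to hold 9, so 208 + 1 = 209.

209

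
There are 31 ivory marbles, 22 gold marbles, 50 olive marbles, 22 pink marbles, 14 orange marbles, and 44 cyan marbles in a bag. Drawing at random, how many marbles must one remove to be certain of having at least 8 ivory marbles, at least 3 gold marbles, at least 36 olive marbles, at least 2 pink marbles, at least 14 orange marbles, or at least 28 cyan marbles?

Each of the 6 colors has its own threshold; avoid all of them simultaneously.
The worst case stops just short of every target: 7 ivory, 2 gold, 35 olive, 1 pink, 13 orange, 27 cyan — 7 + 2 + 35 + 1 + 13 + 27 = 85 marbles.
One more marble must push some color to its target, so 85 + 1 = 86.

86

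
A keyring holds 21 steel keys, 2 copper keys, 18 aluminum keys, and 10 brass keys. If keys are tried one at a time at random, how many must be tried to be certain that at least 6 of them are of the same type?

In the worst case we take at most 5 of each type, but all 2 copper (fewer than 5), giving 5 + 2 + 5 + 5 = 17.
One more key then forces some type to 6, so 17 + 1 = 18.

18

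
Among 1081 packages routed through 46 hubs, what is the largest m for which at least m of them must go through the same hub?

The 1081 packages fall into 46 hubs.
If each of the 46 hubs held at most 23, the total would be at most 46 × 23 = 1058 < 1081, a contradiction.
So at least one holds ⌈1081/46⌉ = 24.

24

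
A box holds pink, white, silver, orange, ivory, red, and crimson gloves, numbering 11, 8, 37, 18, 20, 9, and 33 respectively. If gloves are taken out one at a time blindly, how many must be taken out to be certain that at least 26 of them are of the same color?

117

In the worst case we take at most 25 of each color, but all 11 pink, all 8 white, all 18 orange, all 20 ivory, and all 9 red (fewer than 25), giving 11 + 8 + 25 + 18 + 20 + 9 + 25 = 116.
One more glove then forces some color to 26, so 116 + 1 = 117.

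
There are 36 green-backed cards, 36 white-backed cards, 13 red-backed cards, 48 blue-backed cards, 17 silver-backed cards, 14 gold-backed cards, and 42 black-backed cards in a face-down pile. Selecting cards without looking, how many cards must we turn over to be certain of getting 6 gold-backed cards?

The worst case draws every non-gold-backed card first: 36 + 36 + 13 + 48 + 17 + 42 = 192.
The next 6 draws are then forced to be gold-backed, giving 192 + 6 = 198.

198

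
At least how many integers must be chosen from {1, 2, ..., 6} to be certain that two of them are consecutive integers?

Partition {1, …, 6} into 3 pairs: {1,2}, {3,4}, …, {5,6}.
Choosing 3 integers — say the 3 even numbers 2, 4, …, 6 — takes one from each pair and avoids the property.
Choosing 4 forces two into the same pair by pigeonhole, and those are consecutive. So 4.

4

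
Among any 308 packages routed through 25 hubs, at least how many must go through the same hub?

13

If each of the 25 hubs held at most 12, the total would be at most 25 × 12 = 300 < 308, a contradiction.
So at least one holds ⌈308/25⌉ = 13.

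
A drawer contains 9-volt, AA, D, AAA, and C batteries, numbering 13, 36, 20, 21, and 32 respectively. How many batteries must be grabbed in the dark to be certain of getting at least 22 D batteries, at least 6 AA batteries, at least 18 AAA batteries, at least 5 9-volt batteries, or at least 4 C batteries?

The worst case stops just short of every target: 4 9-volt, 5 AA, all 20 D, 17 AAA, 3 C — 4 + 5 + 20 + 17 + 3 = 49 batteries.
One more battery must push some type to its target, so 49 + 1 = 50.

50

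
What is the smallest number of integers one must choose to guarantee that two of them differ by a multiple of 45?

Two integers differ by a multiple of 45 exactly when they share a remainder mod 45.
There are 45 residue classes mod 45, so 45 integers can all lie in distinct classes.
One more integer must repeat a residue, giving a difference divisible by 45. So n = 45 + 1 = 46.

46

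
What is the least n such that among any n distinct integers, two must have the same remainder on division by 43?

44

Two integers differ by a multiple of 43 exactly when they share a remainder mod 43.
There are 43 residue classes mod 43, so 43 integers can all lie in distinct classes.
One more integer must repeat a residue, giving a difference divisible by 43. So n = 43 + 1 = 44.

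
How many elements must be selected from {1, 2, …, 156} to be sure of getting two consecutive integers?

79

Partition {1, …, 156} into 78 pairs: {1,2}, {3,4}, …, {155,156}.
Choosing 78 integers — say the 78 even numbers 2, 4, …, 156 — takes one from each pair and avoids the property.
Choosing 79 forces two into the same pair by pigeonhole, and those are consecutive. So 79.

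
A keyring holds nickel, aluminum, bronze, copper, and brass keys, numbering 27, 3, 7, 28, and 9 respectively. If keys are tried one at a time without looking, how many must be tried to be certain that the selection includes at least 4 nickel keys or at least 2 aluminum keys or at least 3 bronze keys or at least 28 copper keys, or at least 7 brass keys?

40

The worst case stops just short of every target: 3 nickel, 1 aluminum, 2 bronze, 27 copper, 6 brass — 3 + 1 + 2 + 27 + 6 = 39 keys.
One more key must push some type to its target, so 39 + 1 = 40.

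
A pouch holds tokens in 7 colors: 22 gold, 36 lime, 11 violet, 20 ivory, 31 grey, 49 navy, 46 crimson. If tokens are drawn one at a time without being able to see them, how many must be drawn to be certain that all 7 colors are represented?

205

The hardest color to obtain is violet: we could draw every other token first — 215 − 11 = 204 tokens — without a single violet one.
The next draw must be violet, so 204 + 1 = 205.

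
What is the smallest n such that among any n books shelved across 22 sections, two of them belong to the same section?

There are 22 sections acting as pigeonholes.
With 22 books we could place one in each, avoiding any repeat.
One more forces some class to hold 2, so 22 + 1 = 23.

23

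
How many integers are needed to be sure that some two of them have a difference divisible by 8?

9

Two integers differ by a multiple of 8 exactly when they share a remainder mod 8.
There are 8 residue classes mod 8, so 8 integers can all lie in distinct classes.
One more integer must repeat a residue, giving a difference divisible by 8. So n = 8 + 1 = 9.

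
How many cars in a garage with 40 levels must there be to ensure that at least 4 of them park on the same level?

There are 40 levels acting as pigeonholes.
With 40 × 3 = 120 cars we could place exactly 3 in each, with no class reaching 4.
One more forces some class to hold 4, so 120 + 1 = 121.

121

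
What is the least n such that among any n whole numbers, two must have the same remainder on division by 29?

30

Use the pigeonhole principle on residue classes: two integers differ by a multiple of 29 exactly when they share a remainder mod 29.
There are 29 residue classes mod 29, so 29 integers can all lie in distinct classes.
One more integer must repeat a residue, giving a difference divisible by 29. So n = 29 + 1 = 30.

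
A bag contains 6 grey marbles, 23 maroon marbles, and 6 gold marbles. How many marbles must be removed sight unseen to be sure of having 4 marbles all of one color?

Treat the 3 colors as pigeonholes.
The worst case takes 3 marbles of each color without reaching 4 of any: 3 × 3 = 9.
The next marble must bring some color to 4, so 9 + 1 = 10.

10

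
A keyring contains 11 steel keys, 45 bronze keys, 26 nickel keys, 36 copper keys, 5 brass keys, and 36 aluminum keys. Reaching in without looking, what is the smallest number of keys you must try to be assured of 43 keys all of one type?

157

In the worst case we take at most 42 of each type, but all 11 steel, all 26 nickel, all 36 copper, all 5 brass, and all 36 aluminum (fewer than 42), giving 11 + 42 + 26 + 36 + 5 + 36 = 156.
One more key then forces some type to 43, so 156 + 1 = 157.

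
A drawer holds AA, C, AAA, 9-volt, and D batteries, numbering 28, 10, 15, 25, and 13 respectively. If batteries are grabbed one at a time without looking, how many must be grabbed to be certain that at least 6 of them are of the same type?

26

Treat the 5 types as pigeonholes.
The worst case takes 5 batteries of each type without reaching 6 of any: 5 × 5 = 25.
The next battery must bring some type to 6, so 25 + 1 = 26.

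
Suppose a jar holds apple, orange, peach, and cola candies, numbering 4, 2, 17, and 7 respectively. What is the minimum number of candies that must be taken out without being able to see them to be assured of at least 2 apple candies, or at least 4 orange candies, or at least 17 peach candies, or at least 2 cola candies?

Each of the 4 flavors has its own threshold; avoid all of them simultaneously.
The worst case stops just short of every target: 1 apple, all 2 orange, 16 peach, 1 cola — 1 + 2 + 16 + 1 = 20 candies.
One more candy must push some flavor to its target, so 20 + 1 = 21.

21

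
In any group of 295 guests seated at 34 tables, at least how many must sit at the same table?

9

The 295 guests fall into 34 tables.
If each of the 34 tables held at most 8, the total would be at most 34 × 8 = 272 < 295, a contradiction.
So at least one holds ⌈295/34⌉ = 9.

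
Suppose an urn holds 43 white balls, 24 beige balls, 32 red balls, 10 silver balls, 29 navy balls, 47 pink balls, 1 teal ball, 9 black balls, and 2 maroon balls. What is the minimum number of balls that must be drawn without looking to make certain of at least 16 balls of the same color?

98

In the worst case we take at most 15 of each color, but all 10 silver, all 1 teal, all 9 black, and all 2 maroon (fewer than 15), giving 15 + 15 + 15 + 10 + 15 + 15 + 1 + 9 + 2 = 97.
One more ball then forces some color to 16, so 97 + 1 = 98.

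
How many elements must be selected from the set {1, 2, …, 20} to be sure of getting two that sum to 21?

11

Partition {1, …, 20} into 10 pairs: {1,20}, {2,19}, …, {10,11}.
Choosing 10 integers — say the integers 1 through 10 — takes one from each pair and avoids the property.
Choosing 11 forces two into the same pair by pigeonhole, and those sum to 21. So 11.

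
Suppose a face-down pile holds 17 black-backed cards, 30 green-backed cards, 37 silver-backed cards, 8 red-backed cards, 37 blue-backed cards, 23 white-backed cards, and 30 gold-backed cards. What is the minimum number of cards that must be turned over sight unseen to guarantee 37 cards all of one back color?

In the worst case we take at most 36 of each back color, but all 17 black-backed, all 30 green-backed, all 8 red-backed, all 23 white-backed, and all 30 gold-backed (fewer than 36), giving 17 + 30 + 36 + 8 + 36 + 23 + 30 = 180.
One more card then forces some back color to 37, so 180 + 1 = 181.

181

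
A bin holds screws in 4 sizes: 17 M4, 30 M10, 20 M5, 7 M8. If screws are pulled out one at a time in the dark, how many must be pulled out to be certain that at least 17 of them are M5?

71

The worst case draws every non-M5 screw first: 17 + 30 + 7 = 54.
The next 17 draws are then forced to be M5, giving 54 + 17 = 71.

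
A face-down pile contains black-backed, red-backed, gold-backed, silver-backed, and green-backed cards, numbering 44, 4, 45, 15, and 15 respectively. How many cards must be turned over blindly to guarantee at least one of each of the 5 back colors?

120

The hardest back color to obtain is red-backed: we could draw every other card first — 123 − 4 = 119 cards — without a single red-backed one.
The next draw must be red-backed, so 119 + 1 = 120.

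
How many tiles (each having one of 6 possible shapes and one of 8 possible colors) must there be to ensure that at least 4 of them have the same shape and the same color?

There are 6 × 8 = 48 (shape, color) combinations acting as pigeonholes.
With 48 × 3 = 144 tiles we could place exactly 3 in each, with no (shape, color) pair reaching 4.
One more forces some (shape, color) pair to hold 4, so 144 + 1 = 145.

145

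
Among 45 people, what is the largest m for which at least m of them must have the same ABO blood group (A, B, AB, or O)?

12

The 45 people fall into 4 ABO blood groups.
If each of the 4 ABO blood groups held at most 11, the total would be at most 4 × 11 = 44 < 45, a contradiction.
So at least one holds ⌈45/4⌉ = 12.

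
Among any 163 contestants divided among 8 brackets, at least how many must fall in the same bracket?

21

If each of the 8 brackets held at most 20, the total would be at most 8 × 20 = 160 < 163, a contradiction.
So at least one holds ⌈163/8⌉ = 21.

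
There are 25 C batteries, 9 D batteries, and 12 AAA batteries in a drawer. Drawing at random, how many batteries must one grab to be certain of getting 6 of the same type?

16

The worst case takes 5 batteries of each type without reaching 6 of any: 3 × 5 = 15.
The next battery must bring some type to 6, so 15 + 1 = 16.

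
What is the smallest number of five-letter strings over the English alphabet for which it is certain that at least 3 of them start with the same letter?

53

There are 26 possible first letters acting as pigeonholes.
With 26 × 2 = 52 five-letter strings over the English alphabet we could place exactly 2 in each, with no class reaching 3.
One more forces some class to hold 3, so 52 + 1 = 53.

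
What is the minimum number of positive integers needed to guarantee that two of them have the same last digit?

There are 10 possible last digits acting as pigeonholes.
With 10 positive integers we could place one in each, avoiding any repeat.
One more forces some class to hold 2, so 10 + 1 = 11.

11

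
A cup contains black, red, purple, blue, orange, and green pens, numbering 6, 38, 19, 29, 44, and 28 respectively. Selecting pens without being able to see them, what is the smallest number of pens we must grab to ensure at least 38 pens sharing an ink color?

Treat the 6 ink colors as pigeonholes.
In the worst case we take at most 37 of each ink color, but all 6 black, all 19 purple, all 29 blue, and all 28 green (fewer than 37), giving 6 + 37 + 19 + 29 + 37 + 28 = 156.
One more pen then forces some ink color to 38, so 156 + 1 = 157.

157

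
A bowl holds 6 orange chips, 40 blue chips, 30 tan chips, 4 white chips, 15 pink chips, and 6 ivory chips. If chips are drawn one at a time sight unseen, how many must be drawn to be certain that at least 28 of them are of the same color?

Treat the 6 colors as pigeonholes.
In the worst case we take at most 27 of each color, but all 6 orange, all 4 white, all 15 pink, and all 6 ivory (fewer than 27), giving 6 + 27 + 27 + 4 + 15 + 6 = 85.
One more chip then forces some color to 28, so 85 + 1 = 86.

86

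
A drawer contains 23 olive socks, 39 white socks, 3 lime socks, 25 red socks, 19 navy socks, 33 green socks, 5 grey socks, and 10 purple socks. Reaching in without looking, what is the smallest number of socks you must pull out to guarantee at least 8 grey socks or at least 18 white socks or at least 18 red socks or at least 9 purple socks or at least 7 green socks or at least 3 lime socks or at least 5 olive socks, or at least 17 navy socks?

76

The worst case stops just short of every target: 4 olive, 17 white, 2 lime, 17 red, 16 navy, 6 green, all 5 grey, 8 purple — 4 + 17 + 2 + 17 + 16 + 6 + 5 + 8 = 75 socks.
One more sock must push some color to its target, so 75 + 1 = 76.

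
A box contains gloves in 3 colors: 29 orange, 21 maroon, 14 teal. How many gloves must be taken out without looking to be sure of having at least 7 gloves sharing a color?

The worst case takes 6 gloves of each color without reaching 7 of any: 3 × 6 = 18.
The next glove must bring some color to 7, so 18 + 1 = 19.

19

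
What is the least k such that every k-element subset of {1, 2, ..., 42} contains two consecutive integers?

Partition {1, …, 42} into 21 pairs: {1,2}, {3,4}, …, {41,42}.
Choosing 21 integers — say the 21 even numbers 2, 4, …, 42 — takes one from each pair and avoids the property.
Choosing 22 forces two into the same pair by pigeonhole, and those are consecutive. So 22.

22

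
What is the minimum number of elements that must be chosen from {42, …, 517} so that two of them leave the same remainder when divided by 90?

91

Use the pigeonhole principle on residue classes: group the integers by remainder mod 90; there are 90 residue classes, each nonempty in this range.
Choosing one from each class (90 integers) avoids any shared remainder.
One more choice must repeat a class, so two differ by a multiple of 90. Hence 90 + 1 = 91.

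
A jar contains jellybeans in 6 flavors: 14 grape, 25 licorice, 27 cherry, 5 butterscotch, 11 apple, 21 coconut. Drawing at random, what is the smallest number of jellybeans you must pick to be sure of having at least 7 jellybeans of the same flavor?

Treat the 6 flavors as pigeonholes.
In the worst case we take at most 6 of each flavor, but all 5 butterscotch (fewer than 6), giving 6 + 6 + 6 + 5 + 6 + 6 = 35.
One more jellybean then forces some flavor to 7, so 35 + 1 = 36.

36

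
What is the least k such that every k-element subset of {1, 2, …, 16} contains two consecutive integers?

Partition {1, …, 16} into 8 pairs: {1,2}, {3,4}, …, {15,16}.
Choosing 8 integers — say the 8 even numbers 2, 4, …, 16 — takes one from each pair and avoids the property.
Choosing 9 forces two into the same pair by pigeonhole, and those are consecutive. So 9.

9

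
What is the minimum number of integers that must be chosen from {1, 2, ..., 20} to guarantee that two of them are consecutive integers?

Partition {1, …, 20} into 10 pairs: {1,2}, {3,4}, …, {19,20}.
Choosing 10 integers — say the 10 even numbers 2, 4, …, 20 — takes one from each pair and avoids the property.
Choosing 11 forces two into the same pair by pigeonhole, and those are consecutive. So 11.

11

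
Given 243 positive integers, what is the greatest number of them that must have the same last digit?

The 243 positive integers fall into 10 possible last digits.
If each of the 10 possible last digits held at most 24, the total would be at most 10 × 24 = 240 < 243, a contradiction.
So at least one holds ⌈243/10⌉ = 25.

25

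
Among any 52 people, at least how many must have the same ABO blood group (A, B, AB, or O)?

13

There are 4 ABO blood groups, which serve as the pigeonholes.
If each of the 4 ABO blood groups held at most 12, the total would be at most 4 × 12 = 48 < 52, a contradiction.
So at least one holds ⌈52/4⌉ = 13.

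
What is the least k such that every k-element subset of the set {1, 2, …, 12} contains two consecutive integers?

Partition {1, …, 12} into 6 pairs: {1,2}, {3,4}, …, {11,12}.
Choosing 6 integers — say the 6 even numbers 2, 4, …, 12 — takes one from each pair and avoids the property.
Choosing 7 forces two into the same pair by pigeonhole, and those are consecutive. So 7.

7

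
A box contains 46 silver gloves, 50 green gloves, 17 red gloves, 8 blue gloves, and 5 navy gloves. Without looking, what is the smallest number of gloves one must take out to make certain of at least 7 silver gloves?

87

The worst case draws every non-silver glove first: 50 + 17 + 8 + 5 = 80.
The next 7 draws are then forced to be silver, giving 80 + 7 = 87.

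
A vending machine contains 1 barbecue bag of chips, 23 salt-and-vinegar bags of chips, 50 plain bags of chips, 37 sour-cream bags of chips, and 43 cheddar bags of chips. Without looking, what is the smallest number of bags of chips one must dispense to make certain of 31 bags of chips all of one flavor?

In the worst case we take at most 30 of each flavor, but all 1 barbecue and all 23 salt-and-vinegar (fewer than 30), giving 1 + 23 + 30 + 30 + 30 = 114.
One more bag of chips then forces some flavor to 31, so 114 + 1 = 115.

115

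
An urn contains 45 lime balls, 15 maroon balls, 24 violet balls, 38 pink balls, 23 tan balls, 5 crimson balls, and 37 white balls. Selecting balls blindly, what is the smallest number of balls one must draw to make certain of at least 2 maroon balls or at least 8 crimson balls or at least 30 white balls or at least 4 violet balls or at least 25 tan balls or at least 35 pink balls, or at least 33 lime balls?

The worst case stops just short of every target: 32 lime, 1 maroon, 3 violet, 34 pink, all 23 tan, all 5 crimson, 29 white — 32 + 1 + 3 + 34 + 23 + 5 + 29 = 127 balls.
One more ball must push some color to its target, so 127 + 1 = 128.

128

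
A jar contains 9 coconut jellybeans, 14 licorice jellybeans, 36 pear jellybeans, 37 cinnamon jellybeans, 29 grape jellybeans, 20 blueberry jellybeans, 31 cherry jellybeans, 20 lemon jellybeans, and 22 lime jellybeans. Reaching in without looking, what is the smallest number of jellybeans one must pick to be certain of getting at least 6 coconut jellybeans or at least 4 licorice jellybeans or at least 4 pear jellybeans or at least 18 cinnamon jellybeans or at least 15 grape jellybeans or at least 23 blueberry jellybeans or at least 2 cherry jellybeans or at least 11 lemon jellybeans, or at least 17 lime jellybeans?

90

The worst case stops just short of every target: 5 coconut, 3 licorice, 3 pear, 17 cinnamon, 14 grape, all 20 blueberry, 1 cherry, 10 lemon, 16 lime — 5 + 3 + 3 + 17 + 14 + 20 + 1 + 10 + 16 = 89 jellybeans.
One more jellybean must push some flavor to its target, so 89 + 1 = 90.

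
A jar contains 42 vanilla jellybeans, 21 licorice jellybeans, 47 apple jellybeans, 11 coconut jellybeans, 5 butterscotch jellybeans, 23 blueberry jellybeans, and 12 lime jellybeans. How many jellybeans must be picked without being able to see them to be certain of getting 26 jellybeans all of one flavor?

In the worst case we take at most 25 of each flavor, but all 21 licorice, all 11 coconut, all 5 butterscotch, all 23 blueberry, and all 12 lime (fewer than 25), giving 25 + 21 + 25 + 11 + 5 + 23 + 12 = 122.
One more jellybean then forces some flavor to 26, so 122 + 1 = 123.

123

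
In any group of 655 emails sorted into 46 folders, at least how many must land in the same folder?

15

The 655 emails fall into 46 folders.
If each of the 46 folders held at most 14, the total would be at most 46 × 14 = 644 < 655, a contradiction.
So at least one holds ⌈655/46⌉ = 15.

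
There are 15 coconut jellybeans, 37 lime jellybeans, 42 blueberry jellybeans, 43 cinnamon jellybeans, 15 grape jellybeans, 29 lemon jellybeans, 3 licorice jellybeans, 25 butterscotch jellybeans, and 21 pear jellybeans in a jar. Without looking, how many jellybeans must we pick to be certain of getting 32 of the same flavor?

Treat the 9 flavors as pigeonholes.
In the worst case we take at most 31 of each flavor, but all 15 coconut, all 15 grape, all 29 lemon, all 3 licorice, all 25 butterscotch, and all 21 pear (fewer than 31), giving 15 + 31 + 31 + 31 + 15 + 29 + 3 + 25 + 21 = 201.
One more jellybean then forces some flavor to 32, so 201 + 1 = 202.

202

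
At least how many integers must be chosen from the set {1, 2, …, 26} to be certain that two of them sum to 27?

Partition {1, …, 26} into 13 pairs: {1,26}, {2,25}, …, {13,14}.
Choosing 13 integers — say the integers 1 through 13 — takes one from each pair and avoids the property.
Choosing 14 forces two into the same pair by pigeonhole, and those sum to 27. So 14.

14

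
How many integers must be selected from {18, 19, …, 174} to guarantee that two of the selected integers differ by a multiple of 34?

Group the integers by remainder mod 34; there are 34 residue classes, each nonempty in this range.
Choosing one from each class (34 integers) avoids any shared remainder.
One more choice must repeat a class, so two differ by a multiple of 34. Hence 34 + 1 = 35.

35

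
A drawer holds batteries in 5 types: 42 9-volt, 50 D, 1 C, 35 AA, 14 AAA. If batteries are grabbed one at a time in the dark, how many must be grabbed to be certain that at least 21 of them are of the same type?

In the worst case we take at most 20 of each type, but all 1 C and all 14 AAA (fewer than 20), giving 20 + 20 + 1 + 20 + 14 = 75.
One more battery then forces some type to 21, so 75 + 1 = 76.

76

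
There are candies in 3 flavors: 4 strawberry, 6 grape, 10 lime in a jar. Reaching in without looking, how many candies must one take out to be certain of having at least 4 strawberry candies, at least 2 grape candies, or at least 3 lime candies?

7

Each of the 3 flavors has its own threshold; avoid all of them simultaneously.
The worst case stops just short of every target: 3 strawberry, 1 grape, 2 lime — 3 + 1 + 2 = 6 candies.
One more candy must push some flavor to its target, so 6 + 1 = 7.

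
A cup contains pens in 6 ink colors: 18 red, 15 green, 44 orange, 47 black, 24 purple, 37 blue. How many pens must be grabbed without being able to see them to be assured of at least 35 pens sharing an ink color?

160

In the worst case we take at most 34 of each ink color, but all 18 red, all 15 green, and all 24 purple (fewer than 34), giving 18 + 15 + 34 + 34 + 24 + 34 = 159.
One more pen then forces some ink color to 35, so 159 + 1 = 160.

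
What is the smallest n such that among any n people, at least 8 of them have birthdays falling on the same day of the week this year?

There are 7 days of the week acting as pigeonholes.
With 7 × 7 = 49 people we could place exactly 7 in each, with no class reaching 8.
One more forces some class to hold 8, so 49 + 1 = 50.

50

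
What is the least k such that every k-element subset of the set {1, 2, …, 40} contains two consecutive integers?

Partition {1, …, 40} into 20 pairs: {1,2}, {3,4}, …, {39,40}.
Choosing 20 integers — say the 20 even numbers 2, 4, …, 40 — takes one from each pair and avoids the property.
Choosing 21 forces two into the same pair by pigeonhole, and those are consecutive. So 21.

21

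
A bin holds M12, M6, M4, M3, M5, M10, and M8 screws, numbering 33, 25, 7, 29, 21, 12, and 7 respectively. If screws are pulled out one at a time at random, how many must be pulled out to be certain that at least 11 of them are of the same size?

In the worst case we take at most 10 of each size, but all 7 M4 and all 7 M8 (fewer than 10), giving 10 + 10 + 7 + 10 + 10 + 10 + 7 = 64.
One more screw then forces some size to 11, so 64 + 1 = 65.

65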